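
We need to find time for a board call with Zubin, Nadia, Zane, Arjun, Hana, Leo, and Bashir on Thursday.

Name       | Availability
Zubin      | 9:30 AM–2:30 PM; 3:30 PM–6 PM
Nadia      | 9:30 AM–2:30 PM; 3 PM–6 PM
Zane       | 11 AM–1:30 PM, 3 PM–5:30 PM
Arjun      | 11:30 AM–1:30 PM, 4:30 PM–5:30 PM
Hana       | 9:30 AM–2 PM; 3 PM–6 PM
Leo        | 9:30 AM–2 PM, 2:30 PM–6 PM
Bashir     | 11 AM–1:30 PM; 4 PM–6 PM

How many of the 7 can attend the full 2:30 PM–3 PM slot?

1

Leo can make the full 14:30-15:00 slot — that's 1.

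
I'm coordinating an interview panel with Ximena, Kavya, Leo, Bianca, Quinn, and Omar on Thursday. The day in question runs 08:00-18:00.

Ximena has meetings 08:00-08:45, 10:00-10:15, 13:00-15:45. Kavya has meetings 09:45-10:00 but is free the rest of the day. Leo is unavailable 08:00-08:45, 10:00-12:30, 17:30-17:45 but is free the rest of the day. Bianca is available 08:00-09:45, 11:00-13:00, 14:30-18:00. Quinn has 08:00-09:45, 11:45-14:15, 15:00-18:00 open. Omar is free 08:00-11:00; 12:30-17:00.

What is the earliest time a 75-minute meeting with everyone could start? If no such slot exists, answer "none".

15:45

Ximena free: 08:45-10:00, 10:15-13:00, 15:45-18:00 (invert busy blocks within the working day).
Kavya free: 08:00-09:45, 10:00-18:00 (invert busy blocks within the working day).
Leo free: 08:45-10:00, 12:30-17:30, 17:45-18:00 (invert busy blocks within the working day).
Bianca free: 08:00-09:45, 11:00-13:00, 14:30-18:00.
Quinn free: 08:00-09:45, 11:45-14:15, 15:00-18:00.
Omar free: 08:00-11:00, 12:30-17:00.
Ximena ∩ Kavya: 08:45-09:45, 10:15-13:00, 15:45-18:00.
Ximena ∩ Kavya ∩ Leo: 08:45-09:45, 12:30-13:00, 15:45-17:30, 17:45-18:00.
Ximena ∩ Kavya ∩ Leo ∩ Bianca: 08:45-09:45, 12:30-13:00, 15:45-17:30, 17:45-18:00.
Ximena ∩ Kavya ∩ Leo ∩ Bianca ∩ Quinn: 08:45-09:45, 12:30-13:00, 15:45-17:30, 17:45-18:00.
Ximena ∩ Kavya ∩ Leo ∩ Bianca ∩ Quinn ∩ Omar: 08:45-09:45, 12:30-13:00, 15:45-17:00.
The first common window of at least 75 minutes is 15:45-17:00, so the earliest start is 15:45.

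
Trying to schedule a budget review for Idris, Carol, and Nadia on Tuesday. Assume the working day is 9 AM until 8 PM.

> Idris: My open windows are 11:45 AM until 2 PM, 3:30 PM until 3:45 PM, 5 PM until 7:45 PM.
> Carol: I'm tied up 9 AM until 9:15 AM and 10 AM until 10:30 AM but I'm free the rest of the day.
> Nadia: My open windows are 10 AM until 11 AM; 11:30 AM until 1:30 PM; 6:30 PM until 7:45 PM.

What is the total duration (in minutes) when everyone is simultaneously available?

180

Idris free: 11:45-14:00, 15:30-15:45, 17:00-19:45.
Carol free: 09:15-10:00, 10:30-20:00 (invert busy blocks within the working day).
Nadia free: 10:00-11:00, 11:30-13:30, 18:30-19:45.
Idris ∩ Carol: 11:45-14:00, 15:30-15:45, 17:00-19:45.
Idris ∩ Carol ∩ Nadia: 11:45-13:30, 18:30-19:45.
Summing the common windows: 105 + 75 = 180 minutes.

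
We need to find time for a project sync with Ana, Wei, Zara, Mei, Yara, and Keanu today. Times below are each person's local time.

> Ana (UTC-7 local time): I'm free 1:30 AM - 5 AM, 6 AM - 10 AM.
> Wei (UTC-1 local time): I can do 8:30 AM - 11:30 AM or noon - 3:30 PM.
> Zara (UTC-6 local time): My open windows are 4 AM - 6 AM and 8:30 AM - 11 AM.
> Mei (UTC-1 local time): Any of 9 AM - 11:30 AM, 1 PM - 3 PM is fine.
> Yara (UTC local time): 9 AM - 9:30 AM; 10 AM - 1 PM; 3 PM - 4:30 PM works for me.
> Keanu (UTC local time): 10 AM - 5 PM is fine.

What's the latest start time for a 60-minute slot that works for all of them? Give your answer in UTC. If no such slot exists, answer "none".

Ana in UTC: 08:30-12:00, 13:00-17:00 (add 7h to convert from UTC-7).
Wei in UTC: 09:30-12:30, 13:00-16:30 (add 1h to convert from UTC-1).
Zara in UTC: 10:00-12:00, 14:30-17:00 (add 6h to convert from UTC-6).
Mei in UTC: 10:00-12:30, 14:00-16:00 (add 1h to convert from UTC-1).
Yara in UTC: 09:00-09:30, 10:00-13:00, 15:00-16:30.
Keanu in UTC: 10:00-17:00.
Ana ∩ Wei: 09:30-12:00, 13:00-16:30.
Ana ∩ Wei ∩ Zara: 10:00-12:00, 14:30-16:30.
Ana ∩ Wei ∩ Zara ∩ Mei: 10:00-12:00, 14:30-16:00.
Ana ∩ Wei ∩ Zara ∩ Mei ∩ Yara: 10:00-12:00, 15:00-16:00.
Ana ∩ Wei ∩ Zara ∩ Mei ∩ Yara ∩ Keanu: 10:00-12:00, 15:00-16:00.
So the common availability across everyone is 10:00-12:00, 15:00-16:00.
The last common window of at least 60 minutes is 15:00-16:00; a 60-minute meeting can start as late as 15:00 and still end by 16:00.

15:00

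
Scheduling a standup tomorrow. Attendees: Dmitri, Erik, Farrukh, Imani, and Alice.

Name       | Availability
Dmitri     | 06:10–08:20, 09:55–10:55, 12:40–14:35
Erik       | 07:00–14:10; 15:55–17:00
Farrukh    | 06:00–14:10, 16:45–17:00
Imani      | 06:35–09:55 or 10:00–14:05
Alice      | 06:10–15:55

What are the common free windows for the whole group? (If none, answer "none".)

Dmitri ∩ Erik: 07:00-08:20, 09:55-10:55, 12:40-14:10.
Dmitri ∩ Erik ∩ Farrukh: 07:00-08:20, 09:55-10:55, 12:40-14:10.
Dmitri ∩ Erik ∩ Farrukh ∩ Imani: 07:00-08:20, 10:00-10:55, 12:40-14:05.
Dmitri ∩ Erik ∩ Farrukh ∩ Imani ∩ Alice: 07:00-08:20, 10:00-10:55, 12:40-14:05.
So the common availability across everyone is 07:00-08:20, 10:00-10:55, 12:40-14:05.

07:00-08:20, 10:00-10:55, 12:40-14:05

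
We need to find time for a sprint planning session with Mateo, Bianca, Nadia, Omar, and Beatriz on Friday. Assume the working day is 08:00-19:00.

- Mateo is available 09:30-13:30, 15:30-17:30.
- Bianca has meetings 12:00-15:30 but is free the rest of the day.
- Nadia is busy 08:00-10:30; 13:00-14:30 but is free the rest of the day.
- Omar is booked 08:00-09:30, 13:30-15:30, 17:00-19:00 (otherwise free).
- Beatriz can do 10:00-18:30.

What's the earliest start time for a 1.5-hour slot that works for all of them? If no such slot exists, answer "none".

10:30

Mateo free: 09:30-13:30, 15:30-17:30.
Bianca free: 08:00-12:00, 15:30-19:00 (invert busy blocks within the working day).
Nadia free: 10:30-13:00, 14:30-19:00 (invert busy blocks within the working day).
Omar free: 09:30-13:30, 15:30-17:00 (invert busy blocks within the working day).
Beatriz free: 10:00-18:30.
Mateo ∩ Bianca: 09:30-12:00, 15:30-17:30.
Mateo ∩ Bianca ∩ Nadia: 10:30-12:00, 15:30-17:30.
Mateo ∩ Bianca ∩ Nadia ∩ Omar: 10:30-12:00, 15:30-17:00.
Mateo ∩ Bianca ∩ Nadia ∩ Omar ∩ Beatriz: 10:30-12:00, 15:30-17:00.
Those are the intersection windows.
The first common window of at least 90 minutes is 10:30-12:00, so the earliest start is 10:30.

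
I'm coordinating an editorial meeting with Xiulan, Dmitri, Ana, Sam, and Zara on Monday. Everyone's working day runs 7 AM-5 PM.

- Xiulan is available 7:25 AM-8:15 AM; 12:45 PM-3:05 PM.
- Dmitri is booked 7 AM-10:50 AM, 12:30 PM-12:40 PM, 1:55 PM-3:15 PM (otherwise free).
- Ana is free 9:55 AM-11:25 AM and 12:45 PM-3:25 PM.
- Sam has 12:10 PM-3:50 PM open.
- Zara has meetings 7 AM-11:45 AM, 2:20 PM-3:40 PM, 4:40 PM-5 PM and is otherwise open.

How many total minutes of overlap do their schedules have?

Xiulan free: 07:25-08:15, 12:45-15:05.
Dmitri free: 10:50-12:30, 12:40-13:55, 15:15-17:00 (invert busy blocks within the working day).
Ana free: 09:55-11:25, 12:45-15:25.
Sam free: 12:10-15:50.
Zara free: 11:45-14:20, 15:40-16:40 (invert busy blocks within the working day).
Xiulan ∩ Dmitri: 12:45-13:55.
Xiulan ∩ Dmitri ∩ Ana: 12:45-13:55.
Xiulan ∩ Dmitri ∩ Ana ∩ Sam: 12:45-13:55.
Xiulan ∩ Dmitri ∩ Ana ∩ Sam ∩ Zara: 12:45-13:55.
That's a single block of 70 minutes.

70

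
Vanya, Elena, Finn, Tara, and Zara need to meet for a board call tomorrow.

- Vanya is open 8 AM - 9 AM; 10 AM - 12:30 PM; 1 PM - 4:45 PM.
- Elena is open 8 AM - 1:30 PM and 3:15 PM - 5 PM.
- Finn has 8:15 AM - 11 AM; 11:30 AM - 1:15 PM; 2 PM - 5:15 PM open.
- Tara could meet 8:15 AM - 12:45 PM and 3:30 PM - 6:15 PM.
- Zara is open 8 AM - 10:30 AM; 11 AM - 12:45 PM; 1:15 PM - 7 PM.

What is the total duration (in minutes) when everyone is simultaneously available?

210

Vanya ∩ Elena: 08:00-09:00, 10:00-12:30, 13:00-13:30, 15:15-16:45.
Vanya ∩ Elena ∩ Finn: 08:15-09:00, 10:00-11:00, 11:30-12:30, 13:00-13:15, 15:15-16:45.
Vanya ∩ Elena ∩ Finn ∩ Tara: 08:15-09:00, 10:00-11:00, 11:30-12:30, 15:30-16:45.
Vanya ∩ Elena ∩ Finn ∩ Tara ∩ Zara: 08:15-09:00, 10:00-10:30, 11:30-12:30, 15:30-16:45.
Those are the intersection windows.
Summing the common windows: 45 + 30 + 60 + 75 = 210 minutes.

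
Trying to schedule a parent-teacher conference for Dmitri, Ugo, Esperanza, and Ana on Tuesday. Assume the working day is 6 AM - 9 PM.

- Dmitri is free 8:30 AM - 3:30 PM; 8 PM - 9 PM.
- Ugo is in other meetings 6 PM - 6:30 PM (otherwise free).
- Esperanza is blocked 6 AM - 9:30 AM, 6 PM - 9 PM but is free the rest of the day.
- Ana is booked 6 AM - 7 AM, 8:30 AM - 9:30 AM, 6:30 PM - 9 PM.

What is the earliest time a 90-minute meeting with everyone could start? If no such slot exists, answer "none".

Dmitri free: 08:30-15:30, 20:00-21:00.
Ugo free: 06:00-18:00, 18:30-21:00 (invert busy blocks within the working day).
Esperanza free: 09:30-18:00 (invert busy blocks within the working day).
Ana free: 07:00-08:30, 09:30-18:30 (invert busy blocks within the working day).
Dmitri ∩ Ugo: 08:30-15:30, 20:00-21:00.
Dmitri ∩ Ugo ∩ Esperanza: 09:30-15:30.
Dmitri ∩ Ugo ∩ Esperanza ∩ Ana: 09:30-15:30.
The first common window of at least 90 minutes is 09:30-15:30, so the earliest start is 09:30.

09:30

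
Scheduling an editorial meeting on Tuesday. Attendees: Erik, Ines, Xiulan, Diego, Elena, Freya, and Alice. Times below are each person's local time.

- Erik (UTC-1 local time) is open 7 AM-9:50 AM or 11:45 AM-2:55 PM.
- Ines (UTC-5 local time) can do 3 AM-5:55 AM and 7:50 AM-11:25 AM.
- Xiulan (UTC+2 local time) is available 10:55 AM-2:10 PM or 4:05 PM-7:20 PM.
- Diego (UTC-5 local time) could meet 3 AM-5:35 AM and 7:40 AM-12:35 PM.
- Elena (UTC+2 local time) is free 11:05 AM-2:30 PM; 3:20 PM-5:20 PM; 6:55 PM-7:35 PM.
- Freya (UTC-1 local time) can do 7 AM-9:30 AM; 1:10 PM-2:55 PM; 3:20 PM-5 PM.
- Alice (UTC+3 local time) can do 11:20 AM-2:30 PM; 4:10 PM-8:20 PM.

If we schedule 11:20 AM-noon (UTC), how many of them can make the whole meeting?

2

Erik in UTC: 08:00-10:50, 12:45-15:55 (add 1h to convert from UTC-1).
Ines in UTC: 08:00-10:55, 12:50-16:25 (add 5h to convert from UTC-5).
Xiulan in UTC: 08:55-12:10, 14:05-17:20 (subtract 2h to convert from UTC+2).
Diego in UTC: 08:00-10:35, 12:40-17:35 (add 5h to convert from UTC-5).
Elena in UTC: 09:05-12:30, 13:20-15:20, 16:55-17:35 (subtract 2h to convert from UTC+2).
Freya in UTC: 08:00-10:30, 14:10-15:55, 16:20-18:00 (add 1h to convert from UTC-1).
Alice in UTC: 08:20-11:30, 13:10-17:20 (subtract 3h to convert from UTC+3).
Xiulan and Elena can make the full 11:20-12:00 slot — that's 2.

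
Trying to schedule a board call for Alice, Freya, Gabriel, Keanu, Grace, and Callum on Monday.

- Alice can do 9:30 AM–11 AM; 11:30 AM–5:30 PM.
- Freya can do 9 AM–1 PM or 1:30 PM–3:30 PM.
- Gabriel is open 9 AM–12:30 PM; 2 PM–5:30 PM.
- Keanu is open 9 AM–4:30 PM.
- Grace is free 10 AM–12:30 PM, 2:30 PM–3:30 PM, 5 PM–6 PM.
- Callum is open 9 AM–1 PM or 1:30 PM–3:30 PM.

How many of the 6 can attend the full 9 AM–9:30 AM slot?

4

Freya, Gabriel, Keanu, and Callum can make the full 09:00-09:30 slot — that's 4.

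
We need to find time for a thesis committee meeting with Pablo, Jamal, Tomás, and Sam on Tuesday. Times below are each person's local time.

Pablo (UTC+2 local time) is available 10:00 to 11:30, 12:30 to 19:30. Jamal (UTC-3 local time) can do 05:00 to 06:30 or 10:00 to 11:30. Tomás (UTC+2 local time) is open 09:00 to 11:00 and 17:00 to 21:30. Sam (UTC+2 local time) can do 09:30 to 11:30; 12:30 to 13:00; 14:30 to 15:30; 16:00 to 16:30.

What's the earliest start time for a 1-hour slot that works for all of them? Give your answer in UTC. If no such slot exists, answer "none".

Pablo in UTC: 08:00-09:30, 10:30-17:30 (subtract 2h to convert from UTC+2).
Jamal in UTC: 08:00-09:30, 13:00-14:30 (add 3h to convert from UTC-3).
Tomás in UTC: 07:00-09:00, 15:00-19:30 (subtract 2h to convert from UTC+2).
Sam in UTC: 07:30-09:30, 10:30-11:00, 12:30-13:30, 14:00-14:30 (subtract 2h to convert from UTC+2).
Pablo ∩ Jamal: 08:00-09:30, 13:00-14:30.
Pablo ∩ Jamal ∩ Tomás: 08:00-09:00.
Pablo ∩ Jamal ∩ Tomás ∩ Sam: 08:00-09:00.
So the common availability across everyone is 08:00-09:00.
The first common window of at least 60 minutes is 08:00-09:00, so the earliest start is 08:00.

08:00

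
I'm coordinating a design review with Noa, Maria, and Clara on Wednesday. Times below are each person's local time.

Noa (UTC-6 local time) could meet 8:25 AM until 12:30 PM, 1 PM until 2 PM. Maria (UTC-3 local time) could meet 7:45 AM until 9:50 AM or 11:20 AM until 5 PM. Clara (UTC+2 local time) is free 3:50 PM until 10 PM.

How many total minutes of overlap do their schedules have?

305

Noa in UTC: 14:25-18:30, 19:00-20:00 (add 6h to convert from UTC-6).
Maria in UTC: 10:45-12:50, 14:20-20:00 (add 3h to convert from UTC-3).
Clara in UTC: 13:50-20:00 (subtract 2h to convert from UTC+2).
Noa ∩ Maria: 14:25-18:30, 19:00-20:00.
Noa ∩ Maria ∩ Clara: 14:25-18:30, 19:00-20:00.
Summing the common windows: 245 + 60 = 305 minutes.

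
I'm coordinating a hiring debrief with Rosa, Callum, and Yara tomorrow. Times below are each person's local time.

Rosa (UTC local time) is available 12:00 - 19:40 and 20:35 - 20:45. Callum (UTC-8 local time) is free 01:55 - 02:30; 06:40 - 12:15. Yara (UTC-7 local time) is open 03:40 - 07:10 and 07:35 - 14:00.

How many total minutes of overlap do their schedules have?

300

Rosa in UTC: 12:00-19:40, 20:35-20:45.
Callum in UTC: 09:55-10:30, 14:40-20:15 (add 8h to convert from UTC-8).
Yara in UTC: 10:40-14:10, 14:35-21:00 (add 7h to convert from UTC-7).
Rosa ∩ Callum: 14:40-19:40.
Rosa ∩ Callum ∩ Yara: 14:40-19:40.
That's a single block of 300 minutes.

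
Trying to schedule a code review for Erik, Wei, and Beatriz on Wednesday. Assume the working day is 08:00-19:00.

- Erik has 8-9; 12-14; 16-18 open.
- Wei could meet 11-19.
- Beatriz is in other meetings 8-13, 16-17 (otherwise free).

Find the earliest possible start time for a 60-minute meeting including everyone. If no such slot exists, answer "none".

Erik free: 08:00-09:00, 12:00-14:00, 16:00-18:00.
Wei free: 11:00-19:00.
Beatriz free: 13:00-16:00, 17:00-19:00 (invert busy blocks within the working day).
Erik ∩ Wei: 12:00-14:00, 16:00-18:00.
Erik ∩ Wei ∩ Beatriz: 13:00-14:00, 17:00-18:00.
So the common availability across everyone is 13:00-14:00, 17:00-18:00.
The first common window of at least 60 minutes is 13:00-14:00, so the earliest start is 13:00.

13:00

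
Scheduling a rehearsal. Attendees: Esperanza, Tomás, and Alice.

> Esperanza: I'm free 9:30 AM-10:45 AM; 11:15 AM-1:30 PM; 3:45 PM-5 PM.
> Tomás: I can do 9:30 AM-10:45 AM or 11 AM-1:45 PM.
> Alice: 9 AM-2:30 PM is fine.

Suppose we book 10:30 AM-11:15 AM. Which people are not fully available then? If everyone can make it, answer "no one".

Esperanza, Tomás

Esperanza: not fully free for 10:30-11:15. Tomás: not fully free for 10:30-11:15. Alice: free for 10:30-11:15.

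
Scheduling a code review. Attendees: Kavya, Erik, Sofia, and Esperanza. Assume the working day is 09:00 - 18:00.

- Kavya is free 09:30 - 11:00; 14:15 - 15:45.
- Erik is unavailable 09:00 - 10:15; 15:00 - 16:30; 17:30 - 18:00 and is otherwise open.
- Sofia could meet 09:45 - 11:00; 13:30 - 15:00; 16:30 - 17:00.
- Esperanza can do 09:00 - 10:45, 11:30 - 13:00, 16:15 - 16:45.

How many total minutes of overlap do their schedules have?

30

Kavya free: 09:30-11:00, 14:15-15:45.
Erik free: 10:15-15:00, 16:30-17:30 (invert busy blocks within the working day).
Sofia free: 09:45-11:00, 13:30-15:00, 16:30-17:00.
Esperanza free: 09:00-10:45, 11:30-13:00, 16:15-16:45.
Kavya ∩ Erik: 10:15-11:00, 14:15-15:00.
Kavya ∩ Erik ∩ Sofia: 10:15-11:00, 14:15-15:00.
Kavya ∩ Erik ∩ Sofia ∩ Esperanza: 10:15-10:45.
So the common availability across everyone is 10:15-10:45.
That's a single block of 30 minutes.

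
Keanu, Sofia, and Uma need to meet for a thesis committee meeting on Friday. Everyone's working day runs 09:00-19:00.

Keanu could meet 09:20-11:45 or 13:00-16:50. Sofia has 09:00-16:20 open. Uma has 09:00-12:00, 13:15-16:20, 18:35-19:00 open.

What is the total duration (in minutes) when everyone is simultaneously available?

330

Keanu ∩ Sofia: 09:20-11:45, 13:00-16:20.
Keanu ∩ Sofia ∩ Uma: 09:20-11:45, 13:15-16:20.
Those are the intersection windows.
Summing the common windows: 145 + 185 = 330 minutes.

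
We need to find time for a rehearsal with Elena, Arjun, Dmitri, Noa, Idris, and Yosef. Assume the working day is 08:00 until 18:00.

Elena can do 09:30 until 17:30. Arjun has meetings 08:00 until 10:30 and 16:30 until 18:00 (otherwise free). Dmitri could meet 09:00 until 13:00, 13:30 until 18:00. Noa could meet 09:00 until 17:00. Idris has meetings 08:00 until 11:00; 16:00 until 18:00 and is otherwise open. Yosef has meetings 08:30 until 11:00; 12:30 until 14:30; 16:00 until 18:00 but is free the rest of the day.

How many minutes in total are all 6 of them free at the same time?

180

Elena free: 09:30-17:30.
Arjun free: 10:30-16:30 (invert busy blocks within the working day).
Dmitri free: 09:00-13:00, 13:30-18:00.
Noa free: 09:00-17:00.
Idris free: 11:00-16:00 (invert busy blocks within the working day).
Yosef free: 08:00-08:30, 11:00-12:30, 14:30-16:00 (invert busy blocks within the working day).
Elena ∩ Arjun: 10:30-16:30.
Elena ∩ Arjun ∩ Dmitri: 10:30-13:00, 13:30-16:30.
Elena ∩ Arjun ∩ Dmitri ∩ Noa: 10:30-13:00, 13:30-16:30.
Elena ∩ Arjun ∩ Dmitri ∩ Noa ∩ Idris: 11:00-13:00, 13:30-16:00.
Elena ∩ Arjun ∩ Dmitri ∩ Noa ∩ Idris ∩ Yosef: 11:00-12:30, 14:30-16:00.
Summing the common windows: 90 + 90 = 180 minutes.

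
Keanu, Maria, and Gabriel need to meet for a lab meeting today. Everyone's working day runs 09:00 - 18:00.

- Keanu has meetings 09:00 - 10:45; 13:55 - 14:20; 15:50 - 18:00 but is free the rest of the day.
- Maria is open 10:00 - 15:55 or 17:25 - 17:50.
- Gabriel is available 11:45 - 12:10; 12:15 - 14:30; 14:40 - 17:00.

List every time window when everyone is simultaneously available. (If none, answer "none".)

Keanu free: 10:45-13:55, 14:20-15:50 (invert busy blocks within the working day).
Maria free: 10:00-15:55, 17:25-17:50.
Gabriel free: 11:45-12:10, 12:15-14:30, 14:40-17:00.
Keanu ∩ Maria: 10:45-13:55, 14:20-15:50.
Keanu ∩ Maria ∩ Gabriel: 11:45-12:10, 12:15-13:55, 14:20-14:30, 14:40-15:50.

11:45-12:10, 12:15-13:55, 14:20-14:30, 14:40-15:50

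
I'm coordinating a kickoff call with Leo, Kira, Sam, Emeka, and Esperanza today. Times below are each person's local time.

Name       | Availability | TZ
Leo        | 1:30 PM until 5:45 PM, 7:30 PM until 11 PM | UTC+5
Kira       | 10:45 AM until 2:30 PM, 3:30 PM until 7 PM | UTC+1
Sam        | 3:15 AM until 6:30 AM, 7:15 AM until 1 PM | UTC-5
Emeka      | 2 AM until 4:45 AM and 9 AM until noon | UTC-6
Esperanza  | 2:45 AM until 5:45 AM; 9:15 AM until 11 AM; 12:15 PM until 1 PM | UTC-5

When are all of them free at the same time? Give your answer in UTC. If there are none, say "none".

09:45-10:45, 15:00-16:00, 17:15-18:00

Leo in UTC: 08:30-12:45, 14:30-18:00 (subtract 5h to convert from UTC+5).
Kira in UTC: 09:45-13:30, 14:30-18:00 (subtract 1h to convert from UTC+1).
Sam in UTC: 08:15-11:30, 12:15-18:00 (add 5h to convert from UTC-5).
Emeka in UTC: 08:00-10:45, 15:00-18:00 (add 6h to convert from UTC-6).
Esperanza in UTC: 07:45-10:45, 14:15-16:00, 17:15-18:00 (add 5h to convert from UTC-5).
Leo ∩ Kira: 09:45-12:45, 14:30-18:00.
Leo ∩ Kira ∩ Sam: 09:45-11:30, 12:15-12:45, 14:30-18:00.
Leo ∩ Kira ∩ Sam ∩ Emeka: 09:45-10:45, 15:00-18:00.
Leo ∩ Kira ∩ Sam ∩ Emeka ∩ Esperanza: 09:45-10:45, 15:00-16:00, 17:15-18:00.
Those are the intersection windows.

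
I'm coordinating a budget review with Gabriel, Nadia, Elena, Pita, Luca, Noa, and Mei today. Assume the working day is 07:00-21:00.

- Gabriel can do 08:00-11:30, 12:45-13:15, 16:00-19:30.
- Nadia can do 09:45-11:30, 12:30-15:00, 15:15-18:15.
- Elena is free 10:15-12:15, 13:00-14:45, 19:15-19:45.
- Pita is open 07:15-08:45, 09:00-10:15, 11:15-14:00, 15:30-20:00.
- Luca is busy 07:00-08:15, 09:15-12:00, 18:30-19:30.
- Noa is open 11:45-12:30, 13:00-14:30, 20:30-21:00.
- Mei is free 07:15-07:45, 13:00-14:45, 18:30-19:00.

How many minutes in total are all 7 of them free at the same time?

15

Gabriel free: 08:00-11:30, 12:45-13:15, 16:00-19:30.
Nadia free: 09:45-11:30, 12:30-15:00, 15:15-18:15.
Elena free: 10:15-12:15, 13:00-14:45, 19:15-19:45.
Pita free: 07:15-08:45, 09:00-10:15, 11:15-14:00, 15:30-20:00.
Luca free: 08:15-09:15, 12:00-18:30, 19:30-21:00 (invert busy blocks within the working day).
Noa free: 11:45-12:30, 13:00-14:30, 20:30-21:00.
Mei free: 07:15-07:45, 13:00-14:45, 18:30-19:00.
Gabriel ∩ Nadia: 09:45-11:30, 12:45-13:15, 16:00-18:15.
Gabriel ∩ Nadia ∩ Elena: 10:15-11:30, 13:00-13:15.
Gabriel ∩ Nadia ∩ Elena ∩ Pita: 11:15-11:30, 13:00-13:15.
Gabriel ∩ Nadia ∩ Elena ∩ Pita ∩ Luca: 13:00-13:15.
Gabriel ∩ Nadia ∩ Elena ∩ Pita ∩ Luca ∩ Noa: 13:00-13:15.
Gabriel ∩ Nadia ∩ Elena ∩ Pita ∩ Luca ∩ Noa ∩ Mei: 13:00-13:15.
Those are the intersection windows.
That's a single block of 15 minutes.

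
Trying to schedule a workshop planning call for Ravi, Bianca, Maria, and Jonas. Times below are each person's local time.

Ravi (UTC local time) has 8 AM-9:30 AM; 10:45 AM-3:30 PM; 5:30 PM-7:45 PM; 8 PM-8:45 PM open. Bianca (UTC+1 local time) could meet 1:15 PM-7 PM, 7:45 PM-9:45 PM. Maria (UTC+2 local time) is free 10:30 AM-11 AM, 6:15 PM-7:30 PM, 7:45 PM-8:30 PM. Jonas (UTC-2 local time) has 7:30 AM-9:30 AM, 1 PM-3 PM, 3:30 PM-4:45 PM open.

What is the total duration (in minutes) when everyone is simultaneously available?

Ravi in UTC: 08:00-09:30, 10:45-15:30, 17:30-19:45, 20:00-20:45.
Bianca in UTC: 12:15-18:00, 18:45-20:45 (subtract 1h to convert from UTC+1).
Maria in UTC: 08:30-09:00, 16:15-17:30, 17:45-18:30 (subtract 2h to convert from UTC+2).
Jonas in UTC: 09:30-11:30, 15:00-17:00, 17:30-18:45 (add 2h to convert from UTC-2).
Ravi ∩ Bianca: 12:15-15:30, 17:30-18:00, 18:45-19:45, 20:00-20:45.
Ravi ∩ Bianca ∩ Maria: 17:45-18:00.
Ravi ∩ Bianca ∩ Maria ∩ Jonas: 17:45-18:00.
That's a single block of 15 minutes.

15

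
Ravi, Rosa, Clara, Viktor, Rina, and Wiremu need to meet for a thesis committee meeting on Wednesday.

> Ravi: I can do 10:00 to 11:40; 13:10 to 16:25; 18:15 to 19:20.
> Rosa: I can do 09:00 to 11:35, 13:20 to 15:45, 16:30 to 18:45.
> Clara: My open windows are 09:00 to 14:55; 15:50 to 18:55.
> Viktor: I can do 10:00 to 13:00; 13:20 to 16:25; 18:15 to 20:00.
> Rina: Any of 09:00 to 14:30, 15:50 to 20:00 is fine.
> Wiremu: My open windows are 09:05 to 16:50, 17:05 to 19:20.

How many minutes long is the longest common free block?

Ravi ∩ Rosa: 10:00-11:35, 13:20-15:45, 18:15-18:45.
Ravi ∩ Rosa ∩ Clara: 10:00-11:35, 13:20-14:55, 18:15-18:45.
Ravi ∩ Rosa ∩ Clara ∩ Viktor: 10:00-11:35, 13:20-14:55, 18:15-18:45.
Ravi ∩ Rosa ∩ Clara ∩ Viktor ∩ Rina: 10:00-11:35, 13:20-14:30, 18:15-18:45.
Ravi ∩ Rosa ∩ Clara ∩ Viktor ∩ Rina ∩ Wiremu: 10:00-11:35, 13:20-14:30, 18:15-18:45.
The longest is 10:00-11:35 at 95 minutes.

95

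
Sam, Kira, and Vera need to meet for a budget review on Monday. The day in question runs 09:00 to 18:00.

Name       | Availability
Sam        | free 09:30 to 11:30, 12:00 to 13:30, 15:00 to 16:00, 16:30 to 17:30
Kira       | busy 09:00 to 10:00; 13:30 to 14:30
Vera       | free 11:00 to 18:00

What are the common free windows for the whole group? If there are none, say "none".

Sam free: 09:30-11:30, 12:00-13:30, 15:00-16:00, 16:30-17:30.
Kira free: 10:00-13:30, 14:30-18:00 (invert busy blocks within the working day).
Vera free: 11:00-18:00.
Sam ∩ Kira: 10:00-11:30, 12:00-13:30, 15:00-16:00, 16:30-17:30.
Sam ∩ Kira ∩ Vera: 11:00-11:30, 12:00-13:30, 15:00-16:00, 16:30-17:30.
Those are the intersection windows.

11:00-11:30, 12:00-13:30, 15:00-16:00, 16:30-17:30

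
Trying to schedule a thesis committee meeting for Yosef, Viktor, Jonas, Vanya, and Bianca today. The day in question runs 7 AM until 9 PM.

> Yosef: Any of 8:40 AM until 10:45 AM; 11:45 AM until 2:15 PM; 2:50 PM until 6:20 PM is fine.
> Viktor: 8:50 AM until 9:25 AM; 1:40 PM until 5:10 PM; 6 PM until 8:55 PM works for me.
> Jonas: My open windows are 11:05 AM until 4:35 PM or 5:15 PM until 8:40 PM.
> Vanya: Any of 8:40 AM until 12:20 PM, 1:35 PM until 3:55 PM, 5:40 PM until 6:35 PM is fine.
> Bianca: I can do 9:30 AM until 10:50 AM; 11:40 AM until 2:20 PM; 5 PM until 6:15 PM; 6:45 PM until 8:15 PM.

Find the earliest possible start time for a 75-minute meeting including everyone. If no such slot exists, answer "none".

Yosef ∩ Viktor: 08:50-09:25, 13:40-14:15, 14:50-17:10, 18:00-18:20.
Yosef ∩ Viktor ∩ Jonas: 13:40-14:15, 14:50-16:35, 18:00-18:20.
Yosef ∩ Viktor ∩ Jonas ∩ Vanya: 13:40-14:15, 14:50-15:55, 18:00-18:20.
Yosef ∩ Viktor ∩ Jonas ∩ Vanya ∩ Bianca: 13:40-14:15, 18:00-18:15.
So the common availability across everyone is 13:40-14:15, 18:00-18:15.
No common window is at least 75 minutes long.

none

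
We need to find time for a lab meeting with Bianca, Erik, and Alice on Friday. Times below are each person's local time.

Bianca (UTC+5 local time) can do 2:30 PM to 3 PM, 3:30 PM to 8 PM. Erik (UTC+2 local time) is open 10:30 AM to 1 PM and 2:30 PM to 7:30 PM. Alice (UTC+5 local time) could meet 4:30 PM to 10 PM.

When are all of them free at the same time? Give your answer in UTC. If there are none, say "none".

Bianca in UTC: 09:30-10:00, 10:30-15:00 (subtract 5h to convert from UTC+5).
Erik in UTC: 08:30-11:00, 12:30-17:30 (subtract 2h to convert from UTC+2).
Alice in UTC: 11:30-17:00 (subtract 5h to convert from UTC+5).
Bianca ∩ Erik: 09:30-10:00, 10:30-11:00, 12:30-15:00.
Bianca ∩ Erik ∩ Alice: 12:30-15:00.

12:30-15:00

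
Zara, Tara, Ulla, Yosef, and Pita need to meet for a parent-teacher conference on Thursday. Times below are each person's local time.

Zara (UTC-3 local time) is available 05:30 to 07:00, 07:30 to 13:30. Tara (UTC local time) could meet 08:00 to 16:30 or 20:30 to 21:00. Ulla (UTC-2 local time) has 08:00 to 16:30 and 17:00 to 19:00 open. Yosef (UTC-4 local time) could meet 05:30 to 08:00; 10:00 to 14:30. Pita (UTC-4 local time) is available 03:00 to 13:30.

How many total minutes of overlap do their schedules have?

240

Zara in UTC: 08:30-10:00, 10:30-16:30 (add 3h to convert from UTC-3).
Tara in UTC: 08:00-16:30, 20:30-21:00.
Ulla in UTC: 10:00-18:30, 19:00-21:00 (add 2h to convert from UTC-2).
Yosef in UTC: 09:30-12:00, 14:00-18:30 (add 4h to convert from UTC-4).
Pita in UTC: 07:00-17:30 (add 4h to convert from UTC-4).
Zara ∩ Tara: 08:30-10:00, 10:30-16:30.
Zara ∩ Tara ∩ Ulla: 10:30-16:30.
Zara ∩ Tara ∩ Ulla ∩ Yosef: 10:30-12:00, 14:00-16:30.
Zara ∩ Tara ∩ Ulla ∩ Yosef ∩ Pita: 10:30-12:00, 14:00-16:30.
Those are the intersection windows.
Summing the common windows: 90 + 150 = 240 minutes.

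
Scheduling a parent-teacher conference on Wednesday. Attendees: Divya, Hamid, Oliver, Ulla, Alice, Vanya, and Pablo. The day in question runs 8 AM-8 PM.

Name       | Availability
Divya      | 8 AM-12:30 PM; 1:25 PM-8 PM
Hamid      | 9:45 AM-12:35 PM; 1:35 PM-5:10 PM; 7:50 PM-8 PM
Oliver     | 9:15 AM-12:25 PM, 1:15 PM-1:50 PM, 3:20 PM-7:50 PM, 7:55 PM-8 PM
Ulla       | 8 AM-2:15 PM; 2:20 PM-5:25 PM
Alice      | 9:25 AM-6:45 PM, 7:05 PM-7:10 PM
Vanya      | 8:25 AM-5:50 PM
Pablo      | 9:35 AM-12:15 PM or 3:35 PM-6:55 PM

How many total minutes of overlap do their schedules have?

Divya ∩ Hamid: 09:45-12:30, 13:35-17:10, 19:50-20:00.
Divya ∩ Hamid ∩ Oliver: 09:45-12:25, 13:35-13:50, 15:20-17:10, 19:55-20:00.
Divya ∩ Hamid ∩ Oliver ∩ Ulla: 09:45-12:25, 13:35-13:50, 15:20-17:10.
Divya ∩ Hamid ∩ Oliver ∩ Ulla ∩ Alice: 09:45-12:25, 13:35-13:50, 15:20-17:10.
Divya ∩ Hamid ∩ Oliver ∩ Ulla ∩ Alice ∩ Vanya: 09:45-12:25, 13:35-13:50, 15:20-17:10.
Divya ∩ Hamid ∩ Oliver ∩ Ulla ∩ Alice ∩ Vanya ∩ Pablo: 09:45-12:15, 15:35-17:10.
Those are the intersection windows.
Summing the common windows: 150 + 95 = 245 minutes.

245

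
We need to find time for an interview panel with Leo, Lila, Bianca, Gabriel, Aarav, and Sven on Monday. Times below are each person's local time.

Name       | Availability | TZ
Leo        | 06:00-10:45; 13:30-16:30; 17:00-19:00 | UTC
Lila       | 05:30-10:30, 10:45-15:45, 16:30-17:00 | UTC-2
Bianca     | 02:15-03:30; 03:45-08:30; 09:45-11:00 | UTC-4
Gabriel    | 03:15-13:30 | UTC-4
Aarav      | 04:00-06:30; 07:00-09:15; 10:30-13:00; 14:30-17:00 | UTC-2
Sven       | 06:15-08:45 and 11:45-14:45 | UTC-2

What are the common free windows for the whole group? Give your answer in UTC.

Leo in UTC: 06:00-10:45, 13:30-16:30, 17:00-19:00.
Lila in UTC: 07:30-12:30, 12:45-17:45, 18:30-19:00 (add 2h to convert from UTC-2).
Bianca in UTC: 06:15-07:30, 07:45-12:30, 13:45-15:00 (add 4h to convert from UTC-4).
Gabriel in UTC: 07:15-17:30 (add 4h to convert from UTC-4).
Aarav in UTC: 06:00-08:30, 09:00-11:15, 12:30-15:00, 16:30-19:00 (add 2h to convert from UTC-2).
Sven in UTC: 08:15-10:45, 13:45-16:45 (add 2h to convert from UTC-2).
Leo ∩ Lila: 07:30-10:45, 13:30-16:30, 17:00-17:45, 18:30-19:00.
Leo ∩ Lila ∩ Bianca: 07:45-10:45, 13:45-15:00.
Leo ∩ Lila ∩ Bianca ∩ Gabriel: 07:45-10:45, 13:45-15:00.
Leo ∩ Lila ∩ Bianca ∩ Gabriel ∩ Aarav: 07:45-08:30, 09:00-10:45, 13:45-15:00.
Leo ∩ Lila ∩ Bianca ∩ Gabriel ∩ Aarav ∩ Sven: 08:15-08:30, 09:00-10:45, 13:45-15:00.
So the common availability across everyone is 08:15-08:30, 09:00-10:45, 13:45-15:00.

08:15-08:30, 09:00-10:45, 13:45-15:00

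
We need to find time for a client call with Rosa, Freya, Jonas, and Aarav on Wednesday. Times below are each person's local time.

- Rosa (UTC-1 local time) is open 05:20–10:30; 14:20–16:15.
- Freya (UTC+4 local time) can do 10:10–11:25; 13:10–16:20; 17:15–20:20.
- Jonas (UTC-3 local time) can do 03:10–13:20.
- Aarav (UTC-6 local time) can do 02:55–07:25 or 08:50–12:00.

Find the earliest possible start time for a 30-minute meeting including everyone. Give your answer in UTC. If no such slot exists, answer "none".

Rosa in UTC: 06:20-11:30, 15:20-17:15 (add 1h to convert from UTC-1).
Freya in UTC: 06:10-07:25, 09:10-12:20, 13:15-16:20 (subtract 4h to convert from UTC+4).
Jonas in UTC: 06:10-16:20 (add 3h to convert from UTC-3).
Aarav in UTC: 08:55-13:25, 14:50-18:00 (add 6h to convert from UTC-6).
Rosa ∩ Freya: 06:20-07:25, 09:10-11:30, 15:20-16:20.
Rosa ∩ Freya ∩ Jonas: 06:20-07:25, 09:10-11:30, 15:20-16:20.
Rosa ∩ Freya ∩ Jonas ∩ Aarav: 09:10-11:30, 15:20-16:20.
Those are the intersection windows.
The first common window of at least 30 minutes is 09:10-11:30, so the earliest start is 09:10.

09:10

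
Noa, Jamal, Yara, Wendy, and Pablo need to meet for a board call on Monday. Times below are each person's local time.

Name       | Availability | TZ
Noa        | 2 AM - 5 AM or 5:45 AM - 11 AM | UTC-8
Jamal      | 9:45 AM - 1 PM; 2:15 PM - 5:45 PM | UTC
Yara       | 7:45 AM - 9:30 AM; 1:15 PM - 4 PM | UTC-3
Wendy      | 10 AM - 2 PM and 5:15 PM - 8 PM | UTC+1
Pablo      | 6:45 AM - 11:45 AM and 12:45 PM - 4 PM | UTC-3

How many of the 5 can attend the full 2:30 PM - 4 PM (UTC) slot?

Noa in UTC: 10:00-13:00, 13:45-19:00 (add 8h to convert from UTC-8).
Jamal in UTC: 09:45-13:00, 14:15-17:45.
Yara in UTC: 10:45-12:30, 16:15-19:00 (add 3h to convert from UTC-3).
Wendy in UTC: 09:00-13:00, 16:15-19:00 (subtract 1h to convert from UTC+1).
Pablo in UTC: 09:45-14:45, 15:45-19:00 (add 3h to convert from UTC-3).
Noa and Jamal can make the full 14:30-16:00 slot — that's 2.

2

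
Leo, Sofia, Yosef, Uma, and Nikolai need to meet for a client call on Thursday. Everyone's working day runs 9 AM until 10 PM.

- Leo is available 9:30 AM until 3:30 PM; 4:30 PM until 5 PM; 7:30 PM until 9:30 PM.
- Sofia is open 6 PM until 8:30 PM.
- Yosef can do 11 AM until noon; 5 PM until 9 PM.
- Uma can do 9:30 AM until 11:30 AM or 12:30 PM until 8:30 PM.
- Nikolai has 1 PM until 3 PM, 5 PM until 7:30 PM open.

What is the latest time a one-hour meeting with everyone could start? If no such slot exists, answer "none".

none

Leo ∩ Sofia: 19:30-20:30.
Leo ∩ Sofia ∩ Yosef: 19:30-20:30.
Leo ∩ Sofia ∩ Yosef ∩ Uma: 19:30-20:30.
Leo ∩ Sofia ∩ Yosef ∩ Uma ∩ Nikolai: ∅.
There is no time when everyone is free.
No common window is at least 60 minutes long.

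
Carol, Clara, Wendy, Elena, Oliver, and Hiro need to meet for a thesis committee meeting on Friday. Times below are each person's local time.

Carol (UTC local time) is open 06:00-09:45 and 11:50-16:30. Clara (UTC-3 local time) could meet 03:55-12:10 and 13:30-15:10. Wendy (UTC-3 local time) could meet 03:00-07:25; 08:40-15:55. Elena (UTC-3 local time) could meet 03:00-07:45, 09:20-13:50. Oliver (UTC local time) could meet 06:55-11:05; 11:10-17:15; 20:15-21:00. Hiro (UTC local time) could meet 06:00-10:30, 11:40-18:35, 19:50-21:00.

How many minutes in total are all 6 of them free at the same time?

Carol in UTC: 06:00-09:45, 11:50-16:30.
Clara in UTC: 06:55-15:10, 16:30-18:10 (add 3h to convert from UTC-3).
Wendy in UTC: 06:00-10:25, 11:40-18:55 (add 3h to convert from UTC-3).
Elena in UTC: 06:00-10:45, 12:20-16:50 (add 3h to convert from UTC-3).
Oliver in UTC: 06:55-11:05, 11:10-17:15, 20:15-21:00.
Hiro in UTC: 06:00-10:30, 11:40-18:35, 19:50-21:00.
Carol ∩ Clara: 06:55-09:45, 11:50-15:10.
Carol ∩ Clara ∩ Wendy: 06:55-09:45, 11:50-15:10.
Carol ∩ Clara ∩ Wendy ∩ Elena: 06:55-09:45, 12:20-15:10.
Carol ∩ Clara ∩ Wendy ∩ Elena ∩ Oliver: 06:55-09:45, 12:20-15:10.
Carol ∩ Clara ∩ Wendy ∩ Elena ∩ Oliver ∩ Hiro: 06:55-09:45, 12:20-15:10.
Summing the common windows: 170 + 170 = 340 minutes.

340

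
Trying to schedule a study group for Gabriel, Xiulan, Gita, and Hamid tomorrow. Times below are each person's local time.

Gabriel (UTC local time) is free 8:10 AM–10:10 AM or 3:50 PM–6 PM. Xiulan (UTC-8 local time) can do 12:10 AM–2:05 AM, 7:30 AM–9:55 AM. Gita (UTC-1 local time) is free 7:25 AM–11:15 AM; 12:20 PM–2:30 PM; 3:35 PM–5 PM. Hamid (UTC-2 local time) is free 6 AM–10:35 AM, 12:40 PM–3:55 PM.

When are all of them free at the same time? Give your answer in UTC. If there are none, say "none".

08:25-10:05, 16:35-17:55

Gabriel in UTC: 08:10-10:10, 15:50-18:00.
Xiulan in UTC: 08:10-10:05, 15:30-17:55 (add 8h to convert from UTC-8).
Gita in UTC: 08:25-12:15, 13:20-15:30, 16:35-18:00 (add 1h to convert from UTC-1).
Hamid in UTC: 08:00-12:35, 14:40-17:55 (add 2h to convert from UTC-2).
Gabriel ∩ Xiulan: 08:10-10:05, 15:50-17:55.
Gabriel ∩ Xiulan ∩ Gita: 08:25-10:05, 16:35-17:55.
Gabriel ∩ Xiulan ∩ Gita ∩ Hamid: 08:25-10:05, 16:35-17:55.
Those are the intersection windows.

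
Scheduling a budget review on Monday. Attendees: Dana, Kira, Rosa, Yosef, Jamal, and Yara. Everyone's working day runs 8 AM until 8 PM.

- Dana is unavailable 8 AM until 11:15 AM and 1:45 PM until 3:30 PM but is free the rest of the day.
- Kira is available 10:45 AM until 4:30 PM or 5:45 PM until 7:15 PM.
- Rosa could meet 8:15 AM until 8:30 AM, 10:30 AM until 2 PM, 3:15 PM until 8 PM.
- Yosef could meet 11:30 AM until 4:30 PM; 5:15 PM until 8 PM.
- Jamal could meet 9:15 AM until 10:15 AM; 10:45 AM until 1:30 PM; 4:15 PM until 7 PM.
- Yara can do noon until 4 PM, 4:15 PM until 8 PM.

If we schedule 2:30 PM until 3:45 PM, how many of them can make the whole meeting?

Dana free: 11:15-13:45, 15:30-20:00 (invert busy blocks within the working day).
Kira free: 10:45-16:30, 17:45-19:15.
Rosa free: 08:15-08:30, 10:30-14:00, 15:15-20:00.
Yosef free: 11:30-16:30, 17:15-20:00.
Jamal free: 09:15-10:15, 10:45-13:30, 16:15-19:00.
Yara free: 12:00-16:00, 16:15-20:00.
Kira, Yosef, and Yara can make the full 14:30-15:45 slot — that's 3.

3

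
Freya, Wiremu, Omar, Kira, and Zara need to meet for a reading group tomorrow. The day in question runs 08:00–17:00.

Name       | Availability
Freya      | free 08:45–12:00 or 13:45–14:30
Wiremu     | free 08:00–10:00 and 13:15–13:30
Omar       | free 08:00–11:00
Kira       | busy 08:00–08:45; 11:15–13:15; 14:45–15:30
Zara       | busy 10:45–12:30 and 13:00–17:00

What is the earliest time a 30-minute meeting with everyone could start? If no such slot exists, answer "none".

Freya free: 08:45-12:00, 13:45-14:30.
Wiremu free: 08:00-10:00, 13:15-13:30.
Omar free: 08:00-11:00.
Kira free: 08:45-11:15, 13:15-14:45, 15:30-17:00 (invert busy blocks within the working day).
Zara free: 08:00-10:45, 12:30-13:00 (invert busy blocks within the working day).
Freya ∩ Wiremu: 08:45-10:00.
Freya ∩ Wiremu ∩ Omar: 08:45-10:00.
Freya ∩ Wiremu ∩ Omar ∩ Kira: 08:45-10:00.
Freya ∩ Wiremu ∩ Omar ∩ Kira ∩ Zara: 08:45-10:00.
The first common window of at least 30 minutes is 08:45-10:00, so the earliest start is 08:45.

08:45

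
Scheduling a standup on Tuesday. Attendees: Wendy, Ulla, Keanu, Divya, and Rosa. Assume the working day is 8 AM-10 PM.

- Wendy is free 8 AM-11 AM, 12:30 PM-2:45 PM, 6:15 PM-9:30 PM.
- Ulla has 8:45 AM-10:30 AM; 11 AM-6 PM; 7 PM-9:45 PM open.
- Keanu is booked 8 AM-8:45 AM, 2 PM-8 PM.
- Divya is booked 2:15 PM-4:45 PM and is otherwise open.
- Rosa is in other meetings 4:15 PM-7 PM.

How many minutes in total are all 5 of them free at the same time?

285

Wendy free: 08:00-11:00, 12:30-14:45, 18:15-21:30.
Ulla free: 08:45-10:30, 11:00-18:00, 19:00-21:45.
Keanu free: 08:45-14:00, 20:00-22:00 (invert busy blocks within the working day).
Divya free: 08:00-14:15, 16:45-22:00 (invert busy blocks within the working day).
Rosa free: 08:00-16:15, 19:00-22:00 (invert busy blocks within the working day).
Wendy ∩ Ulla: 08:45-10:30, 12:30-14:45, 19:00-21:30.
Wendy ∩ Ulla ∩ Keanu: 08:45-10:30, 12:30-14:00, 20:00-21:30.
Wendy ∩ Ulla ∩ Keanu ∩ Divya: 08:45-10:30, 12:30-14:00, 20:00-21:30.
Wendy ∩ Ulla ∩ Keanu ∩ Divya ∩ Rosa: 08:45-10:30, 12:30-14:00, 20:00-21:30.
Summing the common windows: 105 + 90 + 90 = 285 minutes.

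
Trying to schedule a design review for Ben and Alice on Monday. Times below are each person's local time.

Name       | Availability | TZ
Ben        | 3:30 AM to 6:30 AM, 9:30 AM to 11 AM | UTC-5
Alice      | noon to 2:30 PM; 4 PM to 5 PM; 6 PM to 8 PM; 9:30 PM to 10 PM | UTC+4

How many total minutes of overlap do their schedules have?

210

Ben in UTC: 08:30-11:30, 14:30-16:00 (add 5h to convert from UTC-5).
Alice in UTC: 08:00-10:30, 12:00-13:00, 14:00-16:00, 17:30-18:00 (subtract 4h to convert from UTC+4).
Ben ∩ Alice: 08:30-10:30, 14:30-16:00.
So the common availability across everyone is 08:30-10:30, 14:30-16:00.
Summing the common windows: 120 + 90 = 210 minutes.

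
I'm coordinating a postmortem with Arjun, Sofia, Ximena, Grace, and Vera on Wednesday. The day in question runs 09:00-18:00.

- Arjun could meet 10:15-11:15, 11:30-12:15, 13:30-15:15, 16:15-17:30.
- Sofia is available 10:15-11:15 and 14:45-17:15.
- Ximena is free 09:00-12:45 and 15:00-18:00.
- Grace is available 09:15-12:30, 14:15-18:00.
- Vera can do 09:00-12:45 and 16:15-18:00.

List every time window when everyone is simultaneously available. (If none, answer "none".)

10:15-11:15, 16:15-17:15

Arjun ∩ Sofia: 10:15-11:15, 14:45-15:15, 16:15-17:15.
Arjun ∩ Sofia ∩ Ximena: 10:15-11:15, 15:00-15:15, 16:15-17:15.
Arjun ∩ Sofia ∩ Ximena ∩ Grace: 10:15-11:15, 15:00-15:15, 16:15-17:15.
Arjun ∩ Sofia ∩ Ximena ∩ Grace ∩ Vera: 10:15-11:15, 16:15-17:15.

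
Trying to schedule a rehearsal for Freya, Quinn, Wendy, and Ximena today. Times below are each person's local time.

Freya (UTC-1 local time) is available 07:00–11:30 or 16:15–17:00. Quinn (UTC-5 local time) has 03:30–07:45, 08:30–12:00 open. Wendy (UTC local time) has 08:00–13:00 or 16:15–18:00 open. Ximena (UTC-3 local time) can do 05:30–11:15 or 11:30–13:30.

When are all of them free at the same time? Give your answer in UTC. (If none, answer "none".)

08:30-12:30

Freya in UTC: 08:00-12:30, 17:15-18:00 (add 1h to convert from UTC-1).
Quinn in UTC: 08:30-12:45, 13:30-17:00 (add 5h to convert from UTC-5).
Wendy in UTC: 08:00-13:00, 16:15-18:00.
Ximena in UTC: 08:30-14:15, 14:30-16:30 (add 3h to convert from UTC-3).
Freya ∩ Quinn: 08:30-12:30.
Freya ∩ Quinn ∩ Wendy: 08:30-12:30.
Freya ∩ Quinn ∩ Wendy ∩ Ximena: 08:30-12:30.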